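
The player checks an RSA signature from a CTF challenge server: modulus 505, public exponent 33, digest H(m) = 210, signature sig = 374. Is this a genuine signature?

forged

sig^33 mod 505 = 299
299 ≠ 210, so verification fails.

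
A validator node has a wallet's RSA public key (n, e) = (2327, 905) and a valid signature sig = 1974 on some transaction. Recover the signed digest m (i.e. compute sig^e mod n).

sig^905 mod 2327 = 943

943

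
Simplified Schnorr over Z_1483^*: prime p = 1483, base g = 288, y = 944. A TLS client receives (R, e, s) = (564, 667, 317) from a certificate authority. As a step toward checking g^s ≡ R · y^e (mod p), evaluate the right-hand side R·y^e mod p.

1352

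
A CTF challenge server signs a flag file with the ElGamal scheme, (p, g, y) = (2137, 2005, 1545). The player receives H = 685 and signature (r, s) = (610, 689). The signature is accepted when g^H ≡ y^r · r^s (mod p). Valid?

Left side g^H mod p:
2005^2 = 4020025 ≡ 328
2005^4 ≡ 328^2 = 107584 ≡ 734
2005^8 ≡ 734^2 = 538756 ≡ 232
2005^16 ≡ 232^2 = 53824 ≡ 399
2005^32 ≡ 399^2 = 159201 ≡ 1063
2005^64 ≡ 1063^2 = 1129969 ≡ 1633
2005^128 ≡ 1633^2 = 2666689 ≡ 1850
2005^256 ≡ 1850^2 = 3422500 ≡ 1163
2005^512 ≡ 1163^2 = 1352569 ≡ 1985
685 = 512 + 128 + 32 + 8 + 4 + 1, so 2005^685 ≡ 1985·1850·1063·232·734·2005 ≡ 1944 (mod 2137)
Right side y^r · r^s mod p:
1545^2 = 2387025 ≡ 2133
1545^4 ≡ 2133^2 = 4549689 ≡ 16
1545^8 ≡ 16^2 = 256
1545^16 ≡ 256^2 = 65536 ≡ 1426
1545^32 ≡ 1426^2 = 2033476 ≡ 1189
1545^64 ≡ 1189^2 = 1413721 ≡ 1164
1545^128 ≡ 1164^2 = 1354896 ≡ 38
1545^256 ≡ 38^2 = 1444
1545^512 ≡ 1444^2 = 2085136 ≡ 1561
610 = 512 + 64 + 32 + 2, so 1545^610 ≡ 1561·1164·1189·2133 ≡ 97 (mod 2137)
610^2 = 372100 ≡ 262
610^4 ≡ 262^2 = 68644 ≡ 260
610^8 ≡ 260^2 = 67600 ≡ 1353
610^16 ≡ 1353^2 = 1830609 ≡ 1337
610^32 ≡ 1337^2 = 1787569 ≡ 1037
610^64 ≡ 1037^2 = 1075369 ≡ 458
610^128 ≡ 458^2 = 209764 ≡ 338
610^256 ≡ 338^2 = 114244 ≡ 983
610^512 ≡ 983^2 = 966289 ≡ 365
689 = 512 + 128 + 32 + 16 + 1, so 610^689 ≡ 365·338·1037·1337·610 ≡ 703 (mod 2137)
97·703 = 68191 ≡ 1944 (mod 2137)
1944 ≡ 1944 (mod 2137), so the signature is genuine.

yes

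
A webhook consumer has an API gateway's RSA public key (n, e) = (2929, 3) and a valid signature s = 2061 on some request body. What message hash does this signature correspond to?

Squares mod 2929: s^1≡2061, s^2≡671
3 = 2 + 1, so s^3 ≡ 671·2061 ≡ 443 (mod 2929)

443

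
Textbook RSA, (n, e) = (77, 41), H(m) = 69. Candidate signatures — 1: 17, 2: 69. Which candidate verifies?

2

Candidate 1: 17^2 = 289 ≡ 58; 17^4 ≡ 58^2 = 3364 ≡ 53; 17^8 ≡ 53^2 = 2809 ≡ 37; 17^16 ≡ 37^2 = 1369 ≡ 60; 17^32 ≡ 60^2 = 3600 ≡ 58; 41 = 32 + 8 + 1, so 17^41 ≡ 58·37·17 ≡ 61 (mod 77)
Candidate 2: 69^2 = 4761 ≡ 64; 69^4 ≡ 64^2 = 4096 ≡ 15; 69^8 ≡ 15^2 = 225 ≡ 71; 69^16 ≡ 71^2 = 5041 ≡ 36; 69^32 ≡ 36^2 = 1296 ≡ 64; 41 = 32 + 8 + 1, so 69^41 ≡ 64·71·69 ≡ 69 (mod 77)
  → matches H(m) = 69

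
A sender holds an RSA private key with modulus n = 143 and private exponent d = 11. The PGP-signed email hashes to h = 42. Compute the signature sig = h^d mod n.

9

h^2 ≡ 42^2 = 1764 ≡ 48
h^4 ≡ 48^2 = 2304 ≡ 16
h^8 ≡ 16^2 = 256 ≡ 113
11 = 8 + 2 + 1, so h^11 ≡ 113·48·42 ≡ 9 (mod 143)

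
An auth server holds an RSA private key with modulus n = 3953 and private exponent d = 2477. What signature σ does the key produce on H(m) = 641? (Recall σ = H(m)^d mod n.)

3648

(H(m))^2 ≡ 641^2 = 410881 ≡ 3722
(H(m))^4 ≡ 3722^2 = 13853284 ≡ 1972
(H(m))^8 ≡ 1972^2 = 3888784 ≡ 2985
(H(m))^16 ≡ 2985^2 = 8910225 ≡ 163
(H(m))^32 ≡ 163^2 = 26569 ≡ 2851
(H(m))^64 ≡ 2851^2 = 8128201 ≡ 833
(H(m))^128 ≡ 833^2 = 693889 ≡ 2114
(H(m))^256 ≡ 2114^2 = 4468996 ≡ 2106
(H(m))^512 ≡ 2106^2 = 4435236 ≡ 3923
(H(m))^1024 ≡ 3923^2 = 15389929 ≡ 900
(H(m))^2048 ≡ 900^2 = 810000 ≡ 3588
2477 = 2048 + 256 + 128 + 32 + 8 + 4 + 1, so (H(m))^2477 ≡ 3588·2106·2114·2851·2985·1972·641 ≡ 3648 (mod 3953)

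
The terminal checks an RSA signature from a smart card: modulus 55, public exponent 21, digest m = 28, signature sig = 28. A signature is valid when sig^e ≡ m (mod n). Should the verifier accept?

accept

sig^2 ≡ 28^2 = 784 ≡ 14
sig^4 ≡ 14^2 = 196 ≡ 31
sig^8 ≡ 31^2 = 961 ≡ 26
sig^16 ≡ 26^2 = 676 ≡ 16
21 = 16 + 4 + 1, so sig^21 ≡ 16·31·28 ≡ 28 (mod 55)
28 = m, so the signature checks out.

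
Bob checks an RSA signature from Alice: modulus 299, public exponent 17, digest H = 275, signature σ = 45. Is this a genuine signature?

genuine

σ^2 ≡ 45^2 = 2025 ≡ 231
σ^4 ≡ 231^2 = 53361 ≡ 139
σ^8 ≡ 139^2 = 19321 ≡ 185
σ^16 ≡ 185^2 = 34225 ≡ 139
17 = 16 + 1, so σ^17 ≡ 139·45 ≡ 275 (mod 299)
σ^17 mod 299 = 275 matches H.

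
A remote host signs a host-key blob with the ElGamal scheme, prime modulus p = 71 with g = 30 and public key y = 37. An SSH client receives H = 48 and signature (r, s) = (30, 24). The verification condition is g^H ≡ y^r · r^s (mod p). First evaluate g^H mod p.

45

30^48 mod 71 = 45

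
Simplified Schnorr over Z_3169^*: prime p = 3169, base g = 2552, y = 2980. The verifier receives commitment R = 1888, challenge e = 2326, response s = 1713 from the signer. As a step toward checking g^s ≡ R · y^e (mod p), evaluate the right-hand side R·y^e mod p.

Squares mod 3169: 2980^1≡2980, 2980^2≡862, 2980^4≡1498, 2980^8≡352, 2980^16≡313, 2980^32≡2899, 2980^64≡13, 2980^128≡169, 2980^256≡40, 2980^512≡1600, 2980^1024≡2617, 2980^2048≡480
2326 = 2048 + 256 + 16 + 4 + 2, so 2980^2326 ≡ 480·40·313·1498·862 ≡ 142 (mod 3169)
R · y^e ≡ 1888·142 = 268096 ≡ 1900 (mod 3169)

1900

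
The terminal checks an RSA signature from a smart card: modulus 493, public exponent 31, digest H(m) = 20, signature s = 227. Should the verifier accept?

s^31 mod 493 = 20
Since 20 equals the digest 20, verification succeeds.

accept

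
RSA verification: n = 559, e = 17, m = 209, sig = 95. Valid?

no

Squares mod 559: sig^1≡95, sig^2≡81, sig^4≡412, sig^8≡367, sig^16≡529
17 = 16 + 1, so sig^17 ≡ 529·95 ≡ 504 (mod 559)
The recovered value 504 does not match the digest 209.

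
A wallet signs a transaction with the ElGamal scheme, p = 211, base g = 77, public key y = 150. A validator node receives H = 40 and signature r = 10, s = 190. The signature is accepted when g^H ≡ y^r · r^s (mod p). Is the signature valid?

invalid

Left side g^H mod p:
77^2 = 5929 ≡ 21
77^4 ≡ 21^2 = 441 ≡ 19
77^8 ≡ 19^2 = 361 ≡ 150
77^16 ≡ 150^2 = 22500 ≡ 134
77^32 ≡ 134^2 = 17956 ≡ 21
40 = 32 + 8, so 77^40 ≡ 21·150 ≡ 196 (mod 211)
Right side y^r · r^s mod p:
150^2 = 22500 ≡ 134
150^4 ≡ 134^2 = 17956 ≡ 21
150^8 ≡ 21^2 = 441 ≡ 19
10 = 8 + 2, so 150^10 ≡ 19·134 ≡ 14 (mod 211)
10^2 = 100
10^4 ≡ 100^2 = 10000 ≡ 83
10^8 ≡ 83^2 = 6889 ≡ 137
10^16 ≡ 137^2 = 18769 ≡ 201
10^32 ≡ 201^2 = 40401 ≡ 100
10^64 ≡ 100^2 = 10000 ≡ 83
10^128 ≡ 83^2 = 6889 ≡ 137
190 = 128 + 32 + 16 + 8 + 4 + 2, so 10^190 ≡ 137·100·201·137·83·100 ≡ 196 (mod 211)
14·196 = 2744 ≡ 1 (mod 211)
196 ≠ 1, so verification fails.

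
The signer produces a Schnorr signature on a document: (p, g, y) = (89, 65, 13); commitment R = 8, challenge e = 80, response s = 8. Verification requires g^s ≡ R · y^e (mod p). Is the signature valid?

g^s mod p:
65^2 = 4225 ≡ 42
65^4 ≡ 42^2 = 1764 ≡ 73
65^8 ≡ 73^2 = 5329 ≡ 78
R · y^e mod p:
13^2 = 169 ≡ 80
13^4 ≡ 80^2 = 6400 ≡ 81
13^8 ≡ 81^2 = 6561 ≡ 64
13^16 ≡ 64^2 = 4096 ≡ 2
13^32 ≡ 2^2 = 4
13^64 ≡ 4^2 = 16
80 = 64 + 16, so 13^80 ≡ 16·2 ≡ 32 (mod 89)
8·32 = 256 ≡ 78 (mod 89)
78 ≡ 78 (mod 89); signature holds.

valid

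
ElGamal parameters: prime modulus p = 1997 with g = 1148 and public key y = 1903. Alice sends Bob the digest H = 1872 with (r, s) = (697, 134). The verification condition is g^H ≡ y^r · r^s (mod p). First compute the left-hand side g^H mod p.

1853

1148^1872 mod 1997 = 1853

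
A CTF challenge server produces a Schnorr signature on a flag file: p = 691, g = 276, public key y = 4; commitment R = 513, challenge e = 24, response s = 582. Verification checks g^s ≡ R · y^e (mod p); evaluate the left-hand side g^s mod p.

326

276^2 = 76176 ≡ 166
276^4 ≡ 166^2 = 27556 ≡ 607
276^8 ≡ 607^2 = 368449 ≡ 146
276^16 ≡ 146^2 = 21316 ≡ 586
276^32 ≡ 586^2 = 343396 ≡ 660
276^64 ≡ 660^2 = 435600 ≡ 270
276^128 ≡ 270^2 = 72900 ≡ 345
276^256 ≡ 345^2 = 119025 ≡ 173
276^512 ≡ 173^2 = 29929 ≡ 216
582 = 512 + 64 + 4 + 2, so 276^582 ≡ 216·270·607·166 ≡ 326 (mod 691)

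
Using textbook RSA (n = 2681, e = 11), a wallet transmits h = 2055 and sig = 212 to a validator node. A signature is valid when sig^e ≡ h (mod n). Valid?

sig^2 ≡ 212^2 = 44944 ≡ 2048
sig^4 ≡ 2048^2 = 4194304 ≡ 1220
sig^8 ≡ 1220^2 = 1488400 ≡ 445
11 = 8 + 2 + 1, so sig^11 ≡ 445·2048·212 ≡ 2055 (mod 2681)
sig^11 mod 2681 = 2055 matches h.

yes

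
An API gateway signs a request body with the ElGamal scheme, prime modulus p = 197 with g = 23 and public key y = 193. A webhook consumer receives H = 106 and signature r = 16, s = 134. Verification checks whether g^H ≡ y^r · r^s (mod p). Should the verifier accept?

Left side g^H mod p:
23^2 = 529 ≡ 135
23^4 ≡ 135^2 = 18225 ≡ 101
23^8 ≡ 101^2 = 10201 ≡ 154
23^16 ≡ 154^2 = 23716 ≡ 76
23^32 ≡ 76^2 = 5776 ≡ 63
23^64 ≡ 63^2 = 3969 ≡ 29
106 = 64 + 32 + 8 + 2, so 23^106 ≡ 29·63·154·135 ≡ 154 (mod 197)
Right side y^r · r^s mod p:
193^2 = 37249 ≡ 16
193^4 ≡ 16^2 = 256 ≡ 59
193^8 ≡ 59^2 = 3481 ≡ 132
193^16 ≡ 132^2 = 17424 ≡ 88
16^2 = 256 ≡ 59
16^4 ≡ 59^2 = 3481 ≡ 132
16^8 ≡ 132^2 = 17424 ≡ 88
16^16 ≡ 88^2 = 7744 ≡ 61
16^32 ≡ 61^2 = 3721 ≡ 175
16^64 ≡ 175^2 = 30625 ≡ 90
16^128 ≡ 90^2 = 8100 ≡ 23
134 = 128 + 4 + 2, so 16^134 ≡ 23·132·59 ≡ 51 (mod 197)
88·51 = 4488 ≡ 154 (mod 197)
154 ≡ 154 (mod 197), so the signature is genuine.

accept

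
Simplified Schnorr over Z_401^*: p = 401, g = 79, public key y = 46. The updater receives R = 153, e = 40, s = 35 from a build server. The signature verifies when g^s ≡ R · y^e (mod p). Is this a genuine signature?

genuine

g^s mod p:
79^35 mod 401 = 212
R · y^e mod p:
46^40 mod 401 = 329
153·329 = 50337 ≡ 212 (mod 401)
212 ≡ 212 (mod 401); signature holds.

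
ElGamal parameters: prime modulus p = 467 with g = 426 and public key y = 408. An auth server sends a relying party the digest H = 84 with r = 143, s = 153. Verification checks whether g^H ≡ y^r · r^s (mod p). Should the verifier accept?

accept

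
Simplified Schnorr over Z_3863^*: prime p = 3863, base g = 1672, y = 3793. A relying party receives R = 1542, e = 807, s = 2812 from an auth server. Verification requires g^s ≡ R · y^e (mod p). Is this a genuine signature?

g^s mod p:
1672^2 = 2795584 ≡ 2635
1672^4 ≡ 2635^2 = 6943225 ≡ 1414
1672^8 ≡ 1414^2 = 1999396 ≡ 2225
1672^16 ≡ 2225^2 = 4950625 ≡ 2122
1672^32 ≡ 2122^2 = 4502884 ≡ 2489
1672^64 ≡ 2489^2 = 6195121 ≡ 2732
1672^128 ≡ 2732^2 = 7463824 ≡ 508
1672^256 ≡ 508^2 = 258064 ≡ 3106
1672^512 ≡ 3106^2 = 9647236 ≡ 1325
1672^1024 ≡ 1325^2 = 1755625 ≡ 1823
1672^2048 ≡ 1823^2 = 3323329 ≡ 1149
2812 = 2048 + 512 + 128 + 64 + 32 + 16 + 8 + 4, so 1672^2812 ≡ 1149·1325·508·2732·2489·2122·2225·1414 ≡ 2814 (mod 3863)
R · y^e mod p:
3793^2 = 14386849 ≡ 1037
3793^4 ≡ 1037^2 = 1075369 ≡ 1455
3793^8 ≡ 1455^2 = 2117025 ≡ 101
3793^16 ≡ 101^2 = 10201 ≡ 2475
3793^32 ≡ 2475^2 = 6125625 ≡ 2770
3793^64 ≡ 2770^2 = 7672900 ≡ 982
3793^128 ≡ 982^2 = 964324 ≡ 2437
3793^256 ≡ 2437^2 = 5938969 ≡ 1538
3793^512 ≡ 1538^2 = 2365444 ≡ 1288
807 = 512 + 256 + 32 + 4 + 2 + 1, so 3793^807 ≡ 1288·1538·2770·1455·1037·3793 ≡ 1535 (mod 3863)
1542·1535 = 2366970 ≡ 2814 (mod 3863)
2814 ≡ 2814 (mod 3863); signature holds.

genuine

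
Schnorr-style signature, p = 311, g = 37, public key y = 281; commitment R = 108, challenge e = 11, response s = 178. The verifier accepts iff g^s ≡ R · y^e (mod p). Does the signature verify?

g^s mod p:
37^178 mod 311 = 48
R · y^e mod p:
281^11 mod 311 = 92
108·92 = 9936 ≡ 295 (mod 311)
48 ≠ 295; the check fails.

does not verify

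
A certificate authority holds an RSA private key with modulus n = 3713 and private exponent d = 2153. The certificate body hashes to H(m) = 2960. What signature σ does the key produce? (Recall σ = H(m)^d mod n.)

Squares mod 3713: (H(m))^1≡2960, (H(m))^2≡2633, (H(m))^4≡518, (H(m))^8≡988, (H(m))^16≡3338, (H(m))^32≡3244, (H(m))^64≡894, (H(m))^128≡941, (H(m))^256≡1787, (H(m))^512≡189, (H(m))^1024≡2304, (H(m))^2048≡2539
2153 = 2048 + 64 + 32 + 8 + 1, so (H(m))^2153 ≡ 2539·894·3244·988·2960 ≡ 2725 (mod 3713)

2725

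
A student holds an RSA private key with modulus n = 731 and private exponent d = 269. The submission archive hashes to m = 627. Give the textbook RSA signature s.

m^2 ≡ 627^2 = 393129 ≡ 582
m^4 ≡ 582^2 = 338724 ≡ 271
m^8 ≡ 271^2 = 73441 ≡ 341
m^16 ≡ 341^2 = 116281 ≡ 52
m^32 ≡ 52^2 = 2704 ≡ 511
m^64 ≡ 511^2 = 261121 ≡ 154
m^128 ≡ 154^2 = 23716 ≡ 324
m^256 ≡ 324^2 = 104976 ≡ 443
269 = 256 + 8 + 4 + 1, so m^269 ≡ 443·341·271·627 ≡ 53 (mod 731)

53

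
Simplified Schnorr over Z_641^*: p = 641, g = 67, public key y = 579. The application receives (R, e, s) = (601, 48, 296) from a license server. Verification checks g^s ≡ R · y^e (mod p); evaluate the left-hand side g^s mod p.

67^296 mod 641 = 541

541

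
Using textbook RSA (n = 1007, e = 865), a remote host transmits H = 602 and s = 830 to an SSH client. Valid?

s^2 ≡ 830^2 = 688900 ≡ 112
s^4 ≡ 112^2 = 12544 ≡ 460
s^8 ≡ 460^2 = 211600 ≡ 130
s^16 ≡ 130^2 = 16900 ≡ 788
s^32 ≡ 788^2 = 620944 ≡ 632
s^64 ≡ 632^2 = 399424 ≡ 652
s^128 ≡ 652^2 = 425104 ≡ 150
s^256 ≡ 150^2 = 22500 ≡ 346
s^512 ≡ 346^2 = 119716 ≡ 890
865 = 512 + 256 + 64 + 32 + 1, so s^865 ≡ 890·346·652·632·830 ≡ 602 (mod 1007)
s^865 mod 1007 = 602 matches H.

yes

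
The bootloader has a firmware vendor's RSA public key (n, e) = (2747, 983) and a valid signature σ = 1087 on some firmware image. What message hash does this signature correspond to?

σ^983 mod 2747 = 241

241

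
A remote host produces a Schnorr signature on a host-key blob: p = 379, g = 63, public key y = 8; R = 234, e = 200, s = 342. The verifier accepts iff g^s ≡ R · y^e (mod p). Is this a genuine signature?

g^s mod p:
63^2 = 3969 ≡ 179
63^4 ≡ 179^2 = 32041 ≡ 205
63^8 ≡ 205^2 = 42025 ≡ 335
63^16 ≡ 335^2 = 112225 ≡ 41
63^32 ≡ 41^2 = 1681 ≡ 165
63^64 ≡ 165^2 = 27225 ≡ 316
63^128 ≡ 316^2 = 99856 ≡ 179
63^256 ≡ 179^2 = 32041 ≡ 205
342 = 256 + 64 + 16 + 4 + 2, so 63^342 ≡ 205·316·41·205·179 ≡ 125 (mod 379)
R · y^e mod p:
8^2 = 64
8^4 ≡ 64^2 = 4096 ≡ 306
8^8 ≡ 306^2 = 93636 ≡ 23
8^16 ≡ 23^2 = 529 ≡ 150
8^32 ≡ 150^2 = 22500 ≡ 139
8^64 ≡ 139^2 = 19321 ≡ 371
8^128 ≡ 371^2 = 137641 ≡ 64
200 = 128 + 64 + 8, so 8^200 ≡ 64·371·23 ≡ 352 (mod 379)
234·352 = 82368 ≡ 125 (mod 379)
125 ≡ 125 (mod 379); signature holds.

genuine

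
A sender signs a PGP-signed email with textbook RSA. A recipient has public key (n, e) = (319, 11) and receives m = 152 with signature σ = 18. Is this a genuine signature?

forged

Squares mod 319: σ^1≡18, σ^2≡5, σ^4≡25, σ^8≡306
11 = 8 + 2 + 1, so σ^11 ≡ 306·5·18 ≡ 106 (mod 319)
σ^11 mod 319 = 106, but m = 152.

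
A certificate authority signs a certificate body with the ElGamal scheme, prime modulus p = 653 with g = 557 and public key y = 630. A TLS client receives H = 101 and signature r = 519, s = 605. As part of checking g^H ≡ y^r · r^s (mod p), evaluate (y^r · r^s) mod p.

Squares mod 653: 630^1≡630, 630^2≡529, 630^4≡357, 630^8≡114, 630^16≡589, 630^32≡178, 630^64≡340, 630^128≡19, 630^256≡361, 630^512≡374
519 = 512 + 4 + 2 + 1, so 630^519 ≡ 374·357·529·630 ≡ 304 (mod 653)
Squares mod 653: 519^1≡519, 519^2≡325, 519^4≡492, 519^8≡454, 519^16≡421, 519^32≡278, 519^64≡230, 519^128≡7, 519^256≡49, 519^512≡442
605 = 512 + 64 + 16 + 8 + 4 + 1, so 519^605 ≡ 442·230·421·454·492·519 ≡ 544 (mod 653)
y^r · r^s ≡ 304·544 = 165376 ≡ 167 (mod 653)

167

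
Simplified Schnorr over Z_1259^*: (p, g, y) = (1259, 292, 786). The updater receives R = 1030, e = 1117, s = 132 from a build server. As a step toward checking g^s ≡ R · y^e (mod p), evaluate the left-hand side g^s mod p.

292^132 mod 1259 = 61

61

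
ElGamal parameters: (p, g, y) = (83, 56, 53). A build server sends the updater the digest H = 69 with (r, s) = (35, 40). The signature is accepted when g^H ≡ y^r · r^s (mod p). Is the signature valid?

valid

Left side g^H mod p:
Squares mod 83: 56^1≡56, 56^2≡65, 56^4≡75, 56^8≡64, 56^16≡29, 56^32≡11, 56^64≡38
69 = 64 + 4 + 1, so 56^69 ≡ 38·75·56 ≡ 74 (mod 83)
Right side y^r · r^s mod p:
Squares mod 83: 53^1≡53, 53^2≡70, 53^4≡3, 53^8≡9, 53^16≡81, 53^32≡4
35 = 32 + 2 + 1, so 53^35 ≡ 4·70·53 ≡ 66 (mod 83)
Squares mod 83: 35^1≡35, 35^2≡63, 35^4≡68, 35^8≡59, 35^16≡78, 35^32≡25
40 = 32 + 8, so 35^40 ≡ 25·59 ≡ 64 (mod 83)
66·64 = 4224 ≡ 74 (mod 83)
74 ≡ 74 (mod 83), so the signature is genuine.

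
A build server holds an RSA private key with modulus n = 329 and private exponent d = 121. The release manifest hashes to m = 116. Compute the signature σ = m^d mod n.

Squares mod 329: m^1≡116, m^2≡296, m^4≡102, m^8≡205, m^16≡242, m^32≡2, m^64≡4
121 = 64 + 32 + 16 + 8 + 1, so m^121 ≡ 4·2·242·205·116 ≡ 123 (mod 329)

123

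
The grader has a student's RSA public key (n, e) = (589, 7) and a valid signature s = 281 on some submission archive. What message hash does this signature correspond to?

469

s^7 mod 589 = 469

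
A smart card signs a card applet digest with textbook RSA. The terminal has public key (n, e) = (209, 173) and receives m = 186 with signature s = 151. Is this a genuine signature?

s^2 ≡ 151^2 = 22801 ≡ 20
s^4 ≡ 20^2 = 400 ≡ 191
s^8 ≡ 191^2 = 36481 ≡ 115
s^16 ≡ 115^2 = 13225 ≡ 58
s^32 ≡ 58^2 = 3364 ≡ 20
s^64 ≡ 20^2 = 400 ≡ 191
s^128 ≡ 191^2 = 36481 ≡ 115
173 = 128 + 32 + 8 + 4 + 1, so s^173 ≡ 115·20·115·191·151 ≡ 94 (mod 209)
s^173 mod 209 = 94, but m = 186.

forged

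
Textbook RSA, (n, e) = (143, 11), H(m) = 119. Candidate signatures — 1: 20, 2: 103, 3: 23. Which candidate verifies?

Candidate 1: Squares mod 143: 20^1≡20, 20^2≡114, 20^4≡126, 20^8≡3; 11 = 8 + 2 + 1, so 20^11 ≡ 3·114·20 ≡ 119 (mod 143)
  → matches H(m) = 119
Candidate 2: Squares mod 143: 103^1≡103, 103^2≡27, 103^4≡14, 103^8≡53; 11 = 8 + 2 + 1, so 103^11 ≡ 53·27·103 ≡ 103 (mod 143)
Candidate 3: Squares mod 143: 23^1≡23, 23^2≡100, 23^4≡133, 23^8≡100; 11 = 8 + 2 + 1, so 23^11 ≡ 100·100·23 ≡ 56 (mod 143)

1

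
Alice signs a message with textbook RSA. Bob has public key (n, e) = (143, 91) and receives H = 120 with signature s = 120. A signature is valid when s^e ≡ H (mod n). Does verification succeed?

passes

s^2 ≡ 120^2 = 14400 ≡ 100
s^4 ≡ 100^2 = 10000 ≡ 133
s^8 ≡ 133^2 = 17689 ≡ 100
s^16 ≡ 100^2 = 10000 ≡ 133
s^32 ≡ 133^2 = 17689 ≡ 100
s^64 ≡ 100^2 = 10000 ≡ 133
91 = 64 + 16 + 8 + 2 + 1, so s^91 ≡ 133·133·100·100·120 ≡ 120 (mod 143)
Since 120 equals the digest 120, verification succeeds.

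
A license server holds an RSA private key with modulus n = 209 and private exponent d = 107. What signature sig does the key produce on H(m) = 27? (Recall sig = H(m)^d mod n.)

69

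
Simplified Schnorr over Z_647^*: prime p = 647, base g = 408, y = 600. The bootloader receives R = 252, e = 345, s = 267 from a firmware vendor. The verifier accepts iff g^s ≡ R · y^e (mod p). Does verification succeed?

fails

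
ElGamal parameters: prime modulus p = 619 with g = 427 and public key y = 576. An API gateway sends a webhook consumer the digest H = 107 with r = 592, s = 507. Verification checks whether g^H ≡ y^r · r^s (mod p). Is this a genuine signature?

Left side g^H mod p:
427^2 = 182329 ≡ 343
427^4 ≡ 343^2 = 117649 ≡ 39
427^8 ≡ 39^2 = 1521 ≡ 283
427^16 ≡ 283^2 = 80089 ≡ 238
427^32 ≡ 238^2 = 56644 ≡ 315
427^64 ≡ 315^2 = 99225 ≡ 185
107 = 64 + 32 + 8 + 2 + 1, so 427^107 ≡ 185·315·283·343·427 ≡ 39 (mod 619)
Right side y^r · r^s mod p:
576^2 = 331776 ≡ 611
576^4 ≡ 611^2 = 373321 ≡ 64
576^8 ≡ 64^2 = 4096 ≡ 382
576^16 ≡ 382^2 = 145924 ≡ 459
576^32 ≡ 459^2 = 210681 ≡ 221
576^64 ≡ 221^2 = 48841 ≡ 559
576^128 ≡ 559^2 = 312481 ≡ 505
576^256 ≡ 505^2 = 255025 ≡ 616
576^512 ≡ 616^2 = 379456 ≡ 9
592 = 512 + 64 + 16, so 576^592 ≡ 9·559·459 ≡ 359 (mod 619)
592^2 = 350464 ≡ 110
592^4 ≡ 110^2 = 12100 ≡ 339
592^8 ≡ 339^2 = 114921 ≡ 406
592^16 ≡ 406^2 = 164836 ≡ 182
592^32 ≡ 182^2 = 33124 ≡ 317
592^64 ≡ 317^2 = 100489 ≡ 211
592^128 ≡ 211^2 = 44521 ≡ 572
592^256 ≡ 572^2 = 327184 ≡ 352
507 = 256 + 128 + 64 + 32 + 16 + 8 + 2 + 1, so 592^507 ≡ 352·572·211·317·182·406·110·592 ≡ 526 (mod 619)
359·526 = 188834 ≡ 39 (mod 619)
39 ≡ 39 (mod 619), so the signature is genuine.

genuine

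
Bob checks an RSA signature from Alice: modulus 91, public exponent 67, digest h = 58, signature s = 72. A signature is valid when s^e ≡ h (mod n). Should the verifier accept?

s^2 ≡ 72^2 = 5184 ≡ 88
s^4 ≡ 88^2 = 7744 ≡ 9
s^8 ≡ 9^2 = 81
s^16 ≡ 81^2 = 6561 ≡ 9
s^32 ≡ 9^2 = 81
s^64 ≡ 81^2 = 6561 ≡ 9
67 = 64 + 2 + 1, so s^67 ≡ 9·88·72 ≡ 58 (mod 91)
Since 58 equals the digest 58, verification succeeds.

accept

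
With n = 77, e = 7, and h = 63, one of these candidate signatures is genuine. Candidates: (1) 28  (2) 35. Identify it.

Candidate 1: 28^2 = 784 ≡ 14; 28^4 ≡ 14^2 = 196 ≡ 42; 7 = 4 + 2 + 1, so 28^7 ≡ 42·14·28 ≡ 63 (mod 77)
  → matches h = 63
Candidate 2: 35^2 = 1225 ≡ 70; 35^4 ≡ 70^2 = 4900 ≡ 49; 7 = 4 + 2 + 1, so 35^7 ≡ 49·70·35 ≡ 7 (mod 77)

1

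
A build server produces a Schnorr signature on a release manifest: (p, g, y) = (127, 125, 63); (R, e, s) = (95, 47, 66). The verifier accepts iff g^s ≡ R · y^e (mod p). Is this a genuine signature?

g^s mod p:
125^2 = 15625 ≡ 4
125^4 ≡ 4^2 = 16
125^8 ≡ 16^2 = 256 ≡ 2
125^16 ≡ 2^2 = 4
125^32 ≡ 4^2 = 16
125^64 ≡ 16^2 = 256 ≡ 2
66 = 64 + 2, so 125^66 ≡ 2·4 ≡ 8 (mod 127)
R · y^e mod p:
63^2 = 3969 ≡ 32
63^4 ≡ 32^2 = 1024 ≡ 8
63^8 ≡ 8^2 = 64
63^16 ≡ 64^2 = 4096 ≡ 32
63^32 ≡ 32^2 = 1024 ≡ 8
47 = 32 + 8 + 4 + 2 + 1, so 63^47 ≡ 8·64·8·32·63 ≡ 123 (mod 127)
95·123 = 11685 ≡ 1 (mod 127)
8 ≠ 1; the check fails.

forged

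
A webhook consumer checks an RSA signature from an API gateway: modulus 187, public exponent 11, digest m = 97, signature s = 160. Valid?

no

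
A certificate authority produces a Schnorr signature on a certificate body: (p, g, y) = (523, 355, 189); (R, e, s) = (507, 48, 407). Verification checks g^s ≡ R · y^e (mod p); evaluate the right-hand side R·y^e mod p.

189^2 = 35721 ≡ 157
189^4 ≡ 157^2 = 24649 ≡ 68
189^8 ≡ 68^2 = 4624 ≡ 440
189^16 ≡ 440^2 = 193600 ≡ 90
189^32 ≡ 90^2 = 8100 ≡ 255
48 = 32 + 16, so 189^48 ≡ 255·90 ≡ 461 (mod 523)
R · y^e ≡ 507·461 = 233727 ≡ 469 (mod 523)

469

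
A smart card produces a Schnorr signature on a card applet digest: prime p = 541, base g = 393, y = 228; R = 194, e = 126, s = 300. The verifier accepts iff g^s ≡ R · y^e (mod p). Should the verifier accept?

accept

g^s mod p:
393^2 = 154449 ≡ 264
393^4 ≡ 264^2 = 69696 ≡ 448
393^8 ≡ 448^2 = 200704 ≡ 534
393^16 ≡ 534^2 = 285156 ≡ 49
393^32 ≡ 49^2 = 2401 ≡ 237
393^64 ≡ 237^2 = 56169 ≡ 446
393^128 ≡ 446^2 = 198916 ≡ 369
393^256 ≡ 369^2 = 136161 ≡ 370
300 = 256 + 32 + 8 + 4, so 393^300 ≡ 370·237·534·448 ≡ 411 (mod 541)
R · y^e mod p:
228^2 = 51984 ≡ 48
228^4 ≡ 48^2 = 2304 ≡ 140
228^8 ≡ 140^2 = 19600 ≡ 124
228^16 ≡ 124^2 = 15376 ≡ 228
228^32 ≡ 228^2 = 51984 ≡ 48
228^64 ≡ 48^2 = 2304 ≡ 140
126 = 64 + 32 + 16 + 8 + 4 + 2, so 228^126 ≡ 140·48·228·124·140·48 ≡ 228 (mod 541)
194·228 = 44232 ≡ 411 (mod 541)
411 ≡ 411 (mod 541); signature holds.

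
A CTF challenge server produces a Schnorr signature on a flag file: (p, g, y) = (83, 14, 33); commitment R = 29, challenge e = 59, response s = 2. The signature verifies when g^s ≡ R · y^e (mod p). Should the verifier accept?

accept

g^s mod p:
14^2 mod 83 = 30
R · y^e mod p:
33^59 mod 83 = 64
29·64 = 1856 ≡ 30 (mod 83)
30 ≡ 30 (mod 83); signature holds.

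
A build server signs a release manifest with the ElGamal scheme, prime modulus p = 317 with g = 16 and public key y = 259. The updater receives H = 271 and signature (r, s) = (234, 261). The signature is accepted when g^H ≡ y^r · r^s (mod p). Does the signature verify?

verifies

Left side g^H mod p:
Squares mod 317: 16^1≡16, 16^2≡256, 16^4≡234, 16^8≡232, 16^16≡251, 16^32≡235, 16^64≡67, 16^128≡51, 16^256≡65
271 = 256 + 8 + 4 + 2 + 1, so 16^271 ≡ 65·232·234·256·16 ≡ 247 (mod 317)
Right side y^r · r^s mod p:
Squares mod 317: 259^1≡259, 259^2≡194, 259^4≡230, 259^8≡278, 259^16≡253, 259^32≡292, 259^64≡308, 259^128≡81
234 = 128 + 64 + 32 + 8 + 2, so 259^234 ≡ 81·308·292·278·194 ≡ 212 (mod 317)
Squares mod 317: 234^1≡234, 234^2≡232, 234^4≡251, 234^8≡235, 234^16≡67, 234^32≡51, 234^64≡65, 234^128≡104, 234^256≡38
261 = 256 + 4 + 1, so 234^261 ≡ 38·251·234 ≡ 212 (mod 317)
212·212 = 44944 ≡ 247 (mod 317)
247 ≡ 247 (mod 317), so the signature is genuine.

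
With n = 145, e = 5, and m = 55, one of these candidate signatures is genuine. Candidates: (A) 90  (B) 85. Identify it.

B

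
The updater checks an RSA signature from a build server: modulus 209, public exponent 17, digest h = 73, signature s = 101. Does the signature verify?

s^2 ≡ 101^2 = 10201 ≡ 169
s^4 ≡ 169^2 = 28561 ≡ 137
s^8 ≡ 137^2 = 18769 ≡ 168
s^16 ≡ 168^2 = 28224 ≡ 9
17 = 16 + 1, so s^17 ≡ 9·101 ≡ 73 (mod 209)
Since 73 equals the digest 73, verification succeeds.

verifies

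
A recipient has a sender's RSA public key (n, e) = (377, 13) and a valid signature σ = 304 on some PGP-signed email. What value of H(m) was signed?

σ^2 ≡ 304^2 = 92416 ≡ 51
σ^4 ≡ 51^2 = 2601 ≡ 339
σ^8 ≡ 339^2 = 114921 ≡ 313
13 = 8 + 4 + 1, so σ^13 ≡ 313·339·304 ≡ 31 (mod 377)

31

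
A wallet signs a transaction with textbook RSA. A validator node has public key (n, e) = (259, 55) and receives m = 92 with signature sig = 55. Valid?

sig^2 ≡ 55^2 = 3025 ≡ 176
sig^4 ≡ 176^2 = 30976 ≡ 155
sig^8 ≡ 155^2 = 24025 ≡ 197
sig^16 ≡ 197^2 = 38809 ≡ 218
sig^32 ≡ 218^2 = 47524 ≡ 127
55 = 32 + 16 + 4 + 2 + 1, so sig^55 ≡ 127·218·155·176·55 ≡ 167 (mod 259)
The recovered value 167 does not match the digest 92.

no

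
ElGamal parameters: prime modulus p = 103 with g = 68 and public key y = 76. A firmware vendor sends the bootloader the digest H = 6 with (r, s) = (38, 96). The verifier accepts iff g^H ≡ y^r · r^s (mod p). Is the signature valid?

valid

Left side g^H mod p:
Squares mod 103: 68^1≡68, 68^2≡92, 68^4≡18
6 = 4 + 2, so 68^6 ≡ 18·92 ≡ 8 (mod 103)
Right side y^r · r^s mod p:
Squares mod 103: 76^1≡76, 76^2≡8, 76^4≡64, 76^8≡79, 76^16≡61, 76^32≡13
38 = 32 + 4 + 2, so 76^38 ≡ 13·64·8 ≡ 64 (mod 103)
Squares mod 103: 38^1≡38, 38^2≡2, 38^4≡4, 38^8≡16, 38^16≡50, 38^32≡28, 38^64≡63
96 = 64 + 32, so 38^96 ≡ 63·28 ≡ 13 (mod 103)
64·13 = 832 ≡ 8 (mod 103)
8 ≡ 8 (mod 103), so the signature is genuine.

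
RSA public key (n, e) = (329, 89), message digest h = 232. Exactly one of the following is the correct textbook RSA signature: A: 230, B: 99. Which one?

Candidate A: Squares mod 329: 230^1≡230, 230^2≡260, 230^4≡155, 230^8≡8, 230^16≡64, 230^32≡148, 230^64≡190; 89 = 64 + 16 + 8 + 1, so 230^89 ≡ 190·64·8·230 ≡ 97 (mod 329)
Candidate B: Squares mod 329: 99^1≡99, 99^2≡260, 99^4≡155, 99^8≡8, 99^16≡64, 99^32≡148, 99^64≡190; 89 = 64 + 16 + 8 + 1, so 99^89 ≡ 190·64·8·99 ≡ 232 (mod 329)
  → matches h = 232

B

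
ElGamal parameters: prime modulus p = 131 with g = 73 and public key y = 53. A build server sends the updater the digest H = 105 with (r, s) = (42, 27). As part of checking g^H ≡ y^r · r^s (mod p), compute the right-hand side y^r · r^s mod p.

53^2 = 2809 ≡ 58
53^4 ≡ 58^2 = 3364 ≡ 89
53^8 ≡ 89^2 = 7921 ≡ 61
53^16 ≡ 61^2 = 3721 ≡ 53
53^32 ≡ 53^2 = 2809 ≡ 58
42 = 32 + 8 + 2, so 53^42 ≡ 58·61·58 ≡ 58 (mod 131)
42^2 = 1764 ≡ 61
42^4 ≡ 61^2 = 3721 ≡ 53
42^8 ≡ 53^2 = 2809 ≡ 58
42^16 ≡ 58^2 = 3364 ≡ 89
27 = 16 + 8 + 2 + 1, so 42^27 ≡ 89·58·61·42 ≡ 70 (mod 131)
y^r · r^s ≡ 58·70 = 4060 ≡ 130 (mod 131)

130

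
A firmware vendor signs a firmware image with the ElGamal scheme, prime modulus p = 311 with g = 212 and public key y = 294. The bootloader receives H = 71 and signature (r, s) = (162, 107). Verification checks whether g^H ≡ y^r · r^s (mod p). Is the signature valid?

Left side g^H mod p:
212^2 = 44944 ≡ 160
212^4 ≡ 160^2 = 25600 ≡ 98
212^8 ≡ 98^2 = 9604 ≡ 274
212^16 ≡ 274^2 = 75076 ≡ 125
212^32 ≡ 125^2 = 15625 ≡ 75
212^64 ≡ 75^2 = 5625 ≡ 27
71 = 64 + 4 + 2 + 1, so 212^71 ≡ 27·98·160·212 ≡ 208 (mod 311)
Right side y^r · r^s mod p:
294^2 = 86436 ≡ 289
294^4 ≡ 289^2 = 83521 ≡ 173
294^8 ≡ 173^2 = 29929 ≡ 73
294^16 ≡ 73^2 = 5329 ≡ 42
294^32 ≡ 42^2 = 1764 ≡ 209
294^64 ≡ 209^2 = 43681 ≡ 141
294^128 ≡ 141^2 = 19881 ≡ 288
162 = 128 + 32 + 2, so 294^162 ≡ 288·209·289 ≡ 14 (mod 311)
162^2 = 26244 ≡ 120
162^4 ≡ 120^2 = 14400 ≡ 94
162^8 ≡ 94^2 = 8836 ≡ 128
162^16 ≡ 128^2 = 16384 ≡ 212
162^32 ≡ 212^2 = 44944 ≡ 160
162^64 ≡ 160^2 = 25600 ≡ 98
107 = 64 + 32 + 8 + 2 + 1, so 162^107 ≡ 98·160·128·120·162 ≡ 237 (mod 311)
14·237 = 3318 ≡ 208 (mod 311)
208 ≡ 208 (mod 311), so the signature is genuine.

valid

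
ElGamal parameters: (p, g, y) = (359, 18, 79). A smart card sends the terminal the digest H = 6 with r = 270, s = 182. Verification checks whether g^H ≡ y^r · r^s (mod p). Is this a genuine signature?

forged

Left side g^H mod p:
Squares mod 359: 18^1≡18, 18^2≡324, 18^4≡148
6 = 4 + 2, so 18^6 ≡ 148·324 ≡ 205 (mod 359)
Right side y^r · r^s mod p:
Squares mod 359: 79^1≡79, 79^2≡138, 79^4≡17, 79^8≡289, 79^16≡233, 79^32≡80, 79^64≡297, 79^128≡254, 79^256≡255
270 = 256 + 8 + 4 + 2, so 79^270 ≡ 255·289·17·138 ≡ 173 (mod 359)
Squares mod 359: 270^1≡270, 270^2≡23, 270^4≡170, 270^8≡180, 270^16≡90, 270^32≡202, 270^64≡237, 270^128≡165
182 = 128 + 32 + 16 + 4 + 2, so 270^182 ≡ 165·202·90·170·23 ≡ 107 (mod 359)
173·107 = 18511 ≡ 202 (mod 359)
205 ≠ 202, so verification fails.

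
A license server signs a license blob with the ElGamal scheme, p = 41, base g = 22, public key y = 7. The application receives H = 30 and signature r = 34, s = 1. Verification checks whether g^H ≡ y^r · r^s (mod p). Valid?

no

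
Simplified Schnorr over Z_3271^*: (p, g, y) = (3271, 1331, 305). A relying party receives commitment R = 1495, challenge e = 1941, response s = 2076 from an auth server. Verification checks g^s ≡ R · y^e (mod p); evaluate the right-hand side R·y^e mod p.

305^2 = 93025 ≡ 1437
305^4 ≡ 1437^2 = 2064969 ≡ 968
305^8 ≡ 968^2 = 937024 ≡ 1518
305^16 ≡ 1518^2 = 2304324 ≡ 1540
305^32 ≡ 1540^2 = 2371600 ≡ 125
305^64 ≡ 125^2 = 15625 ≡ 2541
305^128 ≡ 2541^2 = 6456681 ≡ 2998
305^256 ≡ 2998^2 = 8988004 ≡ 2567
305^512 ≡ 2567^2 = 6589489 ≡ 1695
305^1024 ≡ 1695^2 = 2873025 ≡ 1087
1941 = 1024 + 512 + 256 + 128 + 16 + 4 + 1, so 305^1941 ≡ 1087·1695·2567·2998·1540·968·305 ≡ 355 (mod 3271)
R · y^e ≡ 1495·355 = 530725 ≡ 823 (mod 3271)

823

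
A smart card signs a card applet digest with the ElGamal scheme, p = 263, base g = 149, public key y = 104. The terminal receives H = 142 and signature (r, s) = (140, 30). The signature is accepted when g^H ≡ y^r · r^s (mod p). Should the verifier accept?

accept

Left side g^H mod p:
149^2 = 22201 ≡ 109
149^4 ≡ 109^2 = 11881 ≡ 46
149^8 ≡ 46^2 = 2116 ≡ 12
149^16 ≡ 12^2 = 144
149^32 ≡ 144^2 = 20736 ≡ 222
149^64 ≡ 222^2 = 49284 ≡ 103
149^128 ≡ 103^2 = 10609 ≡ 89
142 = 128 + 8 + 4 + 2, so 149^142 ≡ 89·12·46·109 ≡ 9 (mod 263)
Right side y^r · r^s mod p:
104^2 = 10816 ≡ 33
104^4 ≡ 33^2 = 1089 ≡ 37
104^8 ≡ 37^2 = 1369 ≡ 54
104^16 ≡ 54^2 = 2916 ≡ 23
104^32 ≡ 23^2 = 529 ≡ 3
104^64 ≡ 3^2 = 9
104^128 ≡ 9^2 = 81
140 = 128 + 8 + 4, so 104^140 ≡ 81·54·37 ≡ 93 (mod 263)
140^2 = 19600 ≡ 138
140^4 ≡ 138^2 = 19044 ≡ 108
140^8 ≡ 108^2 = 11664 ≡ 92
140^16 ≡ 92^2 = 8464 ≡ 48
30 = 16 + 8 + 4 + 2, so 140^30 ≡ 48·92·108·138 ≡ 51 (mod 263)
93·51 = 4743 ≡ 9 (mod 263)
9 ≡ 9 (mod 263), so the signature is genuine.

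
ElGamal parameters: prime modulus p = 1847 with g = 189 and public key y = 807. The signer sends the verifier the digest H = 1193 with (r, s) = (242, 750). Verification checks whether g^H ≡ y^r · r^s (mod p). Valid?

Left side g^H mod p:
189^2 = 35721 ≡ 628
189^4 ≡ 628^2 = 394384 ≡ 973
189^8 ≡ 973^2 = 946729 ≡ 1065
189^16 ≡ 1065^2 = 1134225 ≡ 167
189^32 ≡ 167^2 = 27889 ≡ 184
189^64 ≡ 184^2 = 33856 ≡ 610
189^128 ≡ 610^2 = 372100 ≡ 853
189^256 ≡ 853^2 = 727609 ≡ 1738
189^512 ≡ 1738^2 = 3020644 ≡ 799
189^1024 ≡ 799^2 = 638401 ≡ 1186
1193 = 1024 + 128 + 32 + 8 + 1, so 189^1193 ≡ 1186·853·184·1065·189 ≡ 421 (mod 1847)
Right side y^r · r^s mod p:
807^2 = 651249 ≡ 1105
807^4 ≡ 1105^2 = 1221025 ≡ 158
807^8 ≡ 158^2 = 24964 ≡ 953
807^16 ≡ 953^2 = 908209 ≡ 1332
807^32 ≡ 1332^2 = 1774224 ≡ 1104
807^64 ≡ 1104^2 = 1218816 ≡ 1643
807^128 ≡ 1643^2 = 2699449 ≡ 982
242 = 128 + 64 + 32 + 16 + 2, so 807^242 ≡ 982·1643·1104·1332·1105 ≡ 471 (mod 1847)
242^2 = 58564 ≡ 1307
242^4 ≡ 1307^2 = 1708249 ≡ 1621
242^8 ≡ 1621^2 = 2627641 ≡ 1207
242^16 ≡ 1207^2 = 1456849 ≡ 1413
242^32 ≡ 1413^2 = 1996569 ≡ 1809
242^64 ≡ 1809^2 = 3272481 ≡ 1444
242^128 ≡ 1444^2 = 2085136 ≡ 1720
242^256 ≡ 1720^2 = 2958400 ≡ 1353
242^512 ≡ 1353^2 = 1830609 ≡ 232
750 = 512 + 128 + 64 + 32 + 8 + 4 + 2, so 242^750 ≡ 232·1720·1444·1809·1207·1621·1307 ≡ 1220 (mod 1847)
471·1220 = 574620 ≡ 203 (mod 1847)
421 ≠ 203, so verification fails.

no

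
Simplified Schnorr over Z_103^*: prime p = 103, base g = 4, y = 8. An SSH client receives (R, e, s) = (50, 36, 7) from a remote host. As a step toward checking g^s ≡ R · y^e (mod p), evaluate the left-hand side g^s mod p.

4^7 mod 103 = 7

7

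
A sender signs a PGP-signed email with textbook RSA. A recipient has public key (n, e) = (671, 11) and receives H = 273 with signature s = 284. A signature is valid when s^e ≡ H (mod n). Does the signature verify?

verifies

Squares mod 671: s^1≡284, s^2≡136, s^4≡379, s^8≡47
11 = 8 + 2 + 1, so s^11 ≡ 47·136·284 ≡ 273 (mod 671)
s^11 mod 671 = 273 matches H.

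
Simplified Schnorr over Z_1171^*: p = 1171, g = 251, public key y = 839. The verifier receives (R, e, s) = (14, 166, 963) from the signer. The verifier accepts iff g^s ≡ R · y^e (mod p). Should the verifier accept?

g^s mod p:
251^2 = 63001 ≡ 938
251^4 ≡ 938^2 = 879844 ≡ 423
251^8 ≡ 423^2 = 178929 ≡ 937
251^16 ≡ 937^2 = 877969 ≡ 890
251^32 ≡ 890^2 = 792100 ≡ 504
251^64 ≡ 504^2 = 254016 ≡ 1080
251^128 ≡ 1080^2 = 1166400 ≡ 84
251^256 ≡ 84^2 = 7056 ≡ 30
251^512 ≡ 30^2 = 900
963 = 512 + 256 + 128 + 64 + 2 + 1, so 251^963 ≡ 900·30·84·1080·938·251 ≡ 1068 (mod 1171)
R · y^e mod p:
839^2 = 703921 ≡ 150
839^4 ≡ 150^2 = 22500 ≡ 251
839^8 ≡ 251^2 = 63001 ≡ 938
839^16 ≡ 938^2 = 879844 ≡ 423
839^32 ≡ 423^2 = 178929 ≡ 937
839^64 ≡ 937^2 = 877969 ≡ 890
839^128 ≡ 890^2 = 792100 ≡ 504
166 = 128 + 32 + 4 + 2, so 839^166 ≡ 504·937·251·150 ≡ 1080 (mod 1171)
14·1080 = 15120 ≡ 1068 (mod 1171)
1068 ≡ 1068 (mod 1171); signature holds.

accept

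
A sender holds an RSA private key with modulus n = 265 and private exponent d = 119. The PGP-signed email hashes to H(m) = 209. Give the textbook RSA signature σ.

Squares mod 265: (H(m))^1≡209, (H(m))^2≡221, (H(m))^4≡81, (H(m))^8≡201, (H(m))^16≡121, (H(m))^32≡66, (H(m))^64≡116
119 = 64 + 32 + 16 + 4 + 2 + 1, so (H(m))^119 ≡ 116·66·121·81·221·209 ≡ 154 (mod 265)

154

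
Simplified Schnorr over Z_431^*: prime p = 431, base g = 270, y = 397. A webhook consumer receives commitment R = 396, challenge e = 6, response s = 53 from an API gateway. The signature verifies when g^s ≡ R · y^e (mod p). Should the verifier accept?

reject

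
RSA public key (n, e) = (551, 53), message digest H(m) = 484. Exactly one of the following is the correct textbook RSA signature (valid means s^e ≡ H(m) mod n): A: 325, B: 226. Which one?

B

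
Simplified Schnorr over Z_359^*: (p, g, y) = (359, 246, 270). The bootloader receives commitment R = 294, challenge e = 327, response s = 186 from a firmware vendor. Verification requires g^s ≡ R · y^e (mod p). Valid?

g^s mod p:
246^2 = 60516 ≡ 204
246^4 ≡ 204^2 = 41616 ≡ 331
246^8 ≡ 331^2 = 109561 ≡ 66
246^16 ≡ 66^2 = 4356 ≡ 48
246^32 ≡ 48^2 = 2304 ≡ 150
246^64 ≡ 150^2 = 22500 ≡ 242
246^128 ≡ 242^2 = 58564 ≡ 47
186 = 128 + 32 + 16 + 8 + 2, so 246^186 ≡ 47·150·48·66·204 ≡ 333 (mod 359)
R · y^e mod p:
270^2 = 72900 ≡ 23
270^4 ≡ 23^2 = 529 ≡ 170
270^8 ≡ 170^2 = 28900 ≡ 180
270^16 ≡ 180^2 = 32400 ≡ 90
270^32 ≡ 90^2 = 8100 ≡ 202
270^64 ≡ 202^2 = 40804 ≡ 237
270^128 ≡ 237^2 = 56169 ≡ 165
270^256 ≡ 165^2 = 27225 ≡ 300
327 = 256 + 64 + 4 + 2 + 1, so 270^327 ≡ 300·237·170·23·270 ≡ 12 (mod 359)
294·12 = 3528 ≡ 297 (mod 359)
333 ≠ 297; the check fails.

no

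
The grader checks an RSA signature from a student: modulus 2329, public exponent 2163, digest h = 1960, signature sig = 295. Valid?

no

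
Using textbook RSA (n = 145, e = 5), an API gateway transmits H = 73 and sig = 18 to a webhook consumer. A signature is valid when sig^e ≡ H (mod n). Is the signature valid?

valid

Squares mod 145: sig^1≡18, sig^2≡34, sig^4≡141
5 = 4 + 1, so sig^5 ≡ 141·18 ≡ 73 (mod 145)
Since 73 equals the digest 73, verification succeeds.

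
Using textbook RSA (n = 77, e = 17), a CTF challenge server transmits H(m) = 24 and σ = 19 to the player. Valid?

Squares mod 77: σ^1≡19, σ^2≡53, σ^4≡37, σ^8≡60, σ^16≡58
17 = 16 + 1, so σ^17 ≡ 58·19 ≡ 24 (mod 77)
Since 24 equals the digest 24, verification succeeds.

yes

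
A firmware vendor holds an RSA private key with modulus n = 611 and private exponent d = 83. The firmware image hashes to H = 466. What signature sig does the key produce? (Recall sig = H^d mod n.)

H^2 ≡ 466^2 = 217156 ≡ 251
H^4 ≡ 251^2 = 63001 ≡ 68
H^8 ≡ 68^2 = 4624 ≡ 347
H^16 ≡ 347^2 = 120409 ≡ 42
H^32 ≡ 42^2 = 1764 ≡ 542
H^64 ≡ 542^2 = 293764 ≡ 484
83 = 64 + 16 + 2 + 1, so H^83 ≡ 484·42·251·466 ≡ 344 (mod 611)

344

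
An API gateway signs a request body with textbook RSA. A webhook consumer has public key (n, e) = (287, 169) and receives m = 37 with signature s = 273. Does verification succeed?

s^2 ≡ 273^2 = 74529 ≡ 196
s^4 ≡ 196^2 = 38416 ≡ 245
s^8 ≡ 245^2 = 60025 ≡ 42
s^16 ≡ 42^2 = 1764 ≡ 42
s^32 ≡ 42^2 = 1764 ≡ 42
s^64 ≡ 42^2 = 1764 ≡ 42
s^128 ≡ 42^2 = 1764 ≡ 42
169 = 128 + 32 + 8 + 1, so s^169 ≡ 42·42·42·273 ≡ 273 (mod 287)
s^169 mod 287 = 273, but m = 37.

fails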